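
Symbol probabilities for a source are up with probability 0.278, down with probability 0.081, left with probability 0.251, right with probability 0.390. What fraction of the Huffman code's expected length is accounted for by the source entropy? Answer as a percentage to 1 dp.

Entropy H = −Σ p log₂ p ≈ 1.8375 bits.
Huffman merges: 81/1000+251/1000→83/250; 139/500+83/250→61/100; 39/100+61/100→1. L = 971/500 ≈ 1.9420.
Efficiency = H/L = 1.8375/1.9420 = 94.6%.

94.6%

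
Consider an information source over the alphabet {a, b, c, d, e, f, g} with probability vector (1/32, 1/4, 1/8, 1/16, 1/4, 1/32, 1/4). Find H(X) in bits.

Each probability is a power of 1/2, so log₂(1/p) is an integer.
H = Σ p·log₂(1/p) = 1/32·5 + 1/4·2 + 1/8·3 + 1/16·4 + 1/4·2 + 1/32·5 + 1/4·2 = 2.4375 bits.

2.4375 bits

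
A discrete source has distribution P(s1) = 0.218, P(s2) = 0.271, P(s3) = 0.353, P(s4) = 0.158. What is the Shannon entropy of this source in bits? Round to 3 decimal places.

H = −Σ pᵢ log₂ pᵢ.
−0.218·log₂(0.218) = 0.4791
−0.271·log₂(0.271) = 0.5105
−0.353·log₂(0.353) = 0.5303
−0.158·log₂(0.158) = 0.4206
Sum ≈ 1.9404 → 1.940 bits.

1.940 bits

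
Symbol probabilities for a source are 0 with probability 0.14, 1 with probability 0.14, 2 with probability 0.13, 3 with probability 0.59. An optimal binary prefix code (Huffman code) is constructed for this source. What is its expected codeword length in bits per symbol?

Repeatedly combine the two least-probable nodes; the expected code length is the sum of the merged weights.
merge 13/100 + 7/50 → 27/100
merge 7/50 + 27/100 → 41/100
merge 41/100 + 59/100 → 1
L = 27/100 + 41/100 + 1 = 42/25 = 1.68 bits/symbol.

1.68 bits/symbol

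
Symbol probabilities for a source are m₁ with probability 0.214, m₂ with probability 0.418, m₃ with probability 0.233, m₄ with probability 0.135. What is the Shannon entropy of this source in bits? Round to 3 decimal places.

1.882 bits

H = −Σ pᵢ log₂ pᵢ.
−0.214·log₂(0.214) = 0.4760
−0.418·log₂(0.418) = 0.5260
−0.233·log₂(0.233) = 0.4897
−0.135·log₂(0.135) = 0.3900
Sum ≈ 1.8817 → 1.882 bits.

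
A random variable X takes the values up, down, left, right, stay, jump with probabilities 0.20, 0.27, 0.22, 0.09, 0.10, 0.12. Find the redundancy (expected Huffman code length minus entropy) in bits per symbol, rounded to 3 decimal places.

0.033 bits

Entropy H = −Σ p log₂ p ≈ 2.4669 bits.
Huffman merges: 9/100+1/10→19/100; 3/25+19/100→31/100; 1/5+11/50→21/50; 27/100+31/100→29/50; 21/50+29/50→1. L = 5/2 ≈ 2.5000.
L − H = 2.5000 − 2.4669 = 0.033 bits.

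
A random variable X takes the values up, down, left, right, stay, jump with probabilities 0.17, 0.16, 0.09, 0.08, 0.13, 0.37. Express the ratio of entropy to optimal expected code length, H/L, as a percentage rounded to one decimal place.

Entropy H = −Σ p log₂ p ≈ 2.3751 bits.
Huffman merges: 2/25+9/100→17/100; 13/100+4/25→29/100; 17/100+17/100→17/50; 29/100+17/50→63/100; 37/100+63/100→1. L = 243/100 ≈ 2.4300.
Efficiency = H/L = 2.3751/2.4300 = 97.7%.

97.7%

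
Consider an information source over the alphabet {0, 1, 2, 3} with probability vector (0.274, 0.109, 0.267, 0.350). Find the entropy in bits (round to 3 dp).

1.899 bits

H = −Σ pᵢ log₂ pᵢ.
−0.274·log₂(0.274) = 0.5118
−0.109·log₂(0.109) = 0.3485
−0.267·log₂(0.267) = 0.5087
−0.350·log₂(0.350) = 0.5301
Sum ≈ 1.8991 → 1.899 bits.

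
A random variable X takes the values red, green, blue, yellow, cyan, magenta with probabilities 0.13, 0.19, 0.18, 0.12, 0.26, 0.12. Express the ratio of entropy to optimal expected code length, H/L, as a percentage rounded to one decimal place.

Entropy H = −Σ p log₂ p ≈ 2.5226 bits.
Huffman merges: 3/25+3/25→6/25; 13/100+9/50→31/100; 19/100+6/25→43/100; 13/50+31/100→57/100; 43/100+57/100→1. L = 51/20 ≈ 2.5500.
Efficiency = H/L = 2.5226/2.5500 = 98.9%.

98.9%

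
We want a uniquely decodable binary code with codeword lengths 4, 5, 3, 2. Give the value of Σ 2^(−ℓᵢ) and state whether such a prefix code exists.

With common denominator 2^5 = 32: Σ 2^(−ℓᵢ) = 2/32 + 1/32 + 4/32 + 8/32 = 15/32 = 0.46875.
Kraft's inequality requires Σ ≤ 1; here Σ = 0.46875 ≤ 1, so such a prefix code exists.

0.46875; yes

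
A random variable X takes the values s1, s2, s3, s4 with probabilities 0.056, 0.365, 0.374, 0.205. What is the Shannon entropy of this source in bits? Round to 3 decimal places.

H = −Σ pᵢ log₂ pᵢ.
−0.056·log₂(0.056) = 0.2329
−0.365·log₂(0.365) = 0.5307
−0.374·log₂(0.374) = 0.5307
−0.205·log₂(0.205) = 0.4687
Sum ≈ 1.7630 → 1.763 bits.

1.763 bits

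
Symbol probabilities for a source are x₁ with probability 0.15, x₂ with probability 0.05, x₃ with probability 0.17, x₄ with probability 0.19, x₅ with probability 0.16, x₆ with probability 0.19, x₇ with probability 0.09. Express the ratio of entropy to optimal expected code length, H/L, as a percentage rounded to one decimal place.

98.1%

Entropy H = −Σ p log₂ p ≈ 2.7074 bits.
Huffman merges: 1/20+9/100→7/50; 7/50+3/20→29/100; 4/25+17/100→33/100; 19/100+19/100→19/50; 29/100+33/100→31/50; 19/50+31/50→1. L = 69/25 ≈ 2.7600.
Efficiency = H/L = 2.7074/2.7600 = 98.1%.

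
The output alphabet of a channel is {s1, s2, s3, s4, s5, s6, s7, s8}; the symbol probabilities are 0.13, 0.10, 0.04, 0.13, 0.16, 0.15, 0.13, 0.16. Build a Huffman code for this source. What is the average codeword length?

Repeatedly combine the two least-probable nodes; the expected code length is the sum of the merged weights.
merge 1/25 + 1/10 → 7/50
merge 13/100 + 13/100 → 13/50
merge 13/100 + 7/50 → 27/100
merge 3/20 + 4/25 → 31/100
merge 4/25 + 13/50 → 21/50
merge 27/100 + 31/100 → 29/50
merge 21/50 + 29/50 → 1
L = 7/50 + 13/50 + 27/100 + 31/100 + 21/50 + 29/50 + 1 = 149/50 = 2.98 bits/symbol.

2.98 bits/symbol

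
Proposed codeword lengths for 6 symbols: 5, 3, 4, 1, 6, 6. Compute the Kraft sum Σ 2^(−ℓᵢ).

With common denominator 2^6 = 64: Σ 2^(−ℓᵢ) = 2/64 + 8/64 + 4/64 + 32/64 + 1/64 + 1/64 = 48/64 = 0.75.

0.75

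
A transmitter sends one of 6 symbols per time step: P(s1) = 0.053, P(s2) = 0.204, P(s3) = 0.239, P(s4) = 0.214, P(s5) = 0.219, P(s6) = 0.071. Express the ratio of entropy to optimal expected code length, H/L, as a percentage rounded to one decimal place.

Entropy H = −Σ p log₂ p ≈ 2.4127 bits.
Huffman merges: 53/1000+71/1000→31/250; 31/250+51/250→41/125; 107/500+219/1000→433/1000; 239/1000+41/125→567/1000; 433/1000+567/1000→1. L = 613/250 ≈ 2.4520.
Efficiency = H/L = 2.4127/2.4520 = 98.4%.

98.4%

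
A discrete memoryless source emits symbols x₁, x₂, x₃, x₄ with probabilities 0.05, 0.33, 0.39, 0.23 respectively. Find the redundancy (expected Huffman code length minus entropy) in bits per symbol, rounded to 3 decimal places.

0.129 bits

Entropy H = −Σ p log₂ p ≈ 1.7614 bits.
Huffman merges: 1/20+23/100→7/25; 7/25+33/100→61/100; 39/100+61/100→1. L = 189/100 ≈ 1.8900.
L − H = 1.8900 − 1.7614 = 0.129 bits.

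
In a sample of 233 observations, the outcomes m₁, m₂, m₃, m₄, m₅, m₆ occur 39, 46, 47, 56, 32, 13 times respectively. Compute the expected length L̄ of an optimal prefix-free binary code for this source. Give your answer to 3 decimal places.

2.554 bits/symbol

Probabilities are the counts divided by 233.
Repeatedly combine the two least-probable nodes; the expected code length is the sum of the merged weights.
merge 13/233 + 32/233 → 45/233
merge 39/233 + 45/233 → 84/233
merge 46/233 + 47/233 → 93/233
merge 56/233 + 84/233 → 140/233
merge 93/233 + 140/233 → 1
L = 45/233 + 84/233 + 93/233 + 140/233 + 1 = 595/233 ≈ 2.554 bits/symbol.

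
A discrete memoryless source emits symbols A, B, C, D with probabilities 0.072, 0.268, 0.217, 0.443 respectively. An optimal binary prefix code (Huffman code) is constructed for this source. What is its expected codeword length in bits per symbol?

Repeatedly combine the two least-probable nodes; the expected code length is the sum of the merged weights.
merge 9/125 + 217/1000 → 289/1000
merge 67/250 + 289/1000 → 557/1000
merge 443/1000 + 557/1000 → 1
L = 289/1000 + 557/1000 + 1 = 923/500 = 1.846 bits/symbol.

1.846 bits/symbol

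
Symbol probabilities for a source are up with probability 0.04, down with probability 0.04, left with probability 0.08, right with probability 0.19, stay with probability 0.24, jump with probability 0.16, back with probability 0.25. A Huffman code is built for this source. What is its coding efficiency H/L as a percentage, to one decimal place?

Entropy H = −Σ p log₂ p ≈ 2.5354 bits.
Huffman merges: 1/25+1/25→2/25; 2/25+2/25→4/25; 4/25+4/25→8/25; 19/100+6/25→43/100; 1/4+8/25→57/100; 43/100+57/100→1. L = 64/25 ≈ 2.5600.
Efficiency = H/L = 2.5354/2.5600 = 99.0%.

99.0%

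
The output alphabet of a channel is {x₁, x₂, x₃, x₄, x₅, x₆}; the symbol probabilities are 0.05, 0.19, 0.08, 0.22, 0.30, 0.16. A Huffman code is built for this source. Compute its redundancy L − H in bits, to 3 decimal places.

Entropy H = −Σ p log₂ p ≈ 2.3875 bits.
Huffman merges: 1/20+2/25→13/100; 13/100+4/25→29/100; 19/100+11/50→41/100; 29/100+3/10→59/100; 41/100+59/100→1. L = 121/50 ≈ 2.4200.
L − H = 2.4200 − 2.3875 = 0.032 bits.

0.032 bits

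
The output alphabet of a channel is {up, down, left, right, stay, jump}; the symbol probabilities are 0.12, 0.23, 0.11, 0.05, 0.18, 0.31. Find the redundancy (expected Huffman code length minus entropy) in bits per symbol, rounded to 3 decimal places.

Entropy H = −Σ p log₂ p ≈ 2.3902 bits.
Huffman merges: 1/20+11/100→4/25; 3/25+4/25→7/25; 9/50+23/100→41/100; 7/25+31/100→59/100; 41/100+59/100→1. L = 61/25 ≈ 2.4400.
L − H = 2.4400 − 2.3902 = 0.050 bits.

0.050 bits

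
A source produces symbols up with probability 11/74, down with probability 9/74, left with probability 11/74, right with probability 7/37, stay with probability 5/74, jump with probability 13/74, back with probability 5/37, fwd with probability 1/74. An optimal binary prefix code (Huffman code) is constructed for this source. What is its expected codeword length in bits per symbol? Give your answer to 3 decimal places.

Repeatedly combine the two least-probable nodes; the expected code length is the sum of the merged weights.
merge 1/74 + 5/74 → 3/37
merge 3/37 + 9/74 → 15/74
merge 5/37 + 11/74 → 21/74
merge 11/74 + 13/74 → 12/37
merge 7/37 + 15/74 → 29/74
merge 21/74 + 12/37 → 45/74
merge 29/74 + 45/74 → 1
L = 3/37 + 15/74 + 21/74 + 12/37 + 29/74 + 45/74 + 1 = 107/37 ≈ 2.892 bits/symbol.

2.892 bits/symbol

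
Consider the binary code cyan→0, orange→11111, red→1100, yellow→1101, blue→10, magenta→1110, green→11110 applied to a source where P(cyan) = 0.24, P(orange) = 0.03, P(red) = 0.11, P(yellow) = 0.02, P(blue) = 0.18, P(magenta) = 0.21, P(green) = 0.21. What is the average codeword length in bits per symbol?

3.16 bits/symbol

L̄ = Σ pᵢ·ℓᵢ = 0.24·1 + 0.03·5 + 0.11·4 + 0.02·4 + 0.18·2 + 0.21·4 + 0.21·5 = 3.16 bits/symbol.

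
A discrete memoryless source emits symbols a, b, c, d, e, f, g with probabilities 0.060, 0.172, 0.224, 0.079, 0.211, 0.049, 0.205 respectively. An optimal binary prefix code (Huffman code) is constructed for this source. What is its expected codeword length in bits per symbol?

Repeatedly combine the two least-probable nodes; the expected code length is the sum of the merged weights.
merge 49/1000 + 3/50 → 109/1000
merge 79/1000 + 109/1000 → 47/250
merge 43/250 + 47/250 → 9/25
merge 41/200 + 211/1000 → 52/125
merge 28/125 + 9/25 → 73/125
merge 52/125 + 73/125 → 1
L = 109/1000 + 47/250 + 9/25 + 52/125 + 73/125 + 1 = 2657/1000 = 2.657 bits/symbol.

2.657 bits/symbol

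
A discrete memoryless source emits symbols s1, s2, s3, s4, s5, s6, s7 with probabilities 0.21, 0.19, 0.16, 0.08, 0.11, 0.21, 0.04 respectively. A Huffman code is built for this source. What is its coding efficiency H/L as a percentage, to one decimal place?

Entropy H = −Σ p log₂ p ≈ 2.6514 bits.
Huffman merges: 1/25+2/25→3/25; 11/100+3/25→23/100; 4/25+19/100→7/20; 21/100+21/100→21/50; 23/100+7/20→29/50; 21/50+29/50→1. L = 27/10 ≈ 2.7000.
Efficiency = H/L = 2.6514/2.7000 = 98.2%.

98.2%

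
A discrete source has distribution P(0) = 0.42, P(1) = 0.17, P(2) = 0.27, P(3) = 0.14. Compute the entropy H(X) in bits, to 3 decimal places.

1.867 bits

H = −Σ pᵢ log₂ pᵢ.
−0.42·log₂(0.42) = 0.5256
−0.17·log₂(0.17) = 0.4346
−0.27·log₂(0.27) = 0.5100
−0.14·log₂(0.14) = 0.3971
Sum ≈ 1.8674 → 1.867 bits.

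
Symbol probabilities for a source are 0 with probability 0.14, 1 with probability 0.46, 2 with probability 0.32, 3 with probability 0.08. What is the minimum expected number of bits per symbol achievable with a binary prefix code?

Repeatedly combine the two least-probable nodes; the expected code length is the sum of the merged weights.
merge 2/25 + 7/50 → 11/50
merge 11/50 + 8/25 → 27/50
merge 23/50 + 27/50 → 1
L = 11/50 + 27/50 + 1 = 44/25 = 1.76 bits/symbol.

1.76 bits/symbol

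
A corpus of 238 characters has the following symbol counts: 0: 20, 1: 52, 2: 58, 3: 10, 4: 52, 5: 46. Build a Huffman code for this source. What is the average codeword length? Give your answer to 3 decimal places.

2.445 bits/symbol

Probabilities are the counts divided by 238.
Repeatedly combine the two least-probable nodes; the expected code length is the sum of the merged weights.
merge 5/119 + 10/119 → 15/119
merge 15/119 + 23/119 → 38/119
merge 26/119 + 26/119 → 52/119
merge 29/119 + 38/119 → 67/119
merge 52/119 + 67/119 → 1
L = 15/119 + 38/119 + 52/119 + 67/119 + 1 = 291/119 ≈ 2.445 bits/symbol.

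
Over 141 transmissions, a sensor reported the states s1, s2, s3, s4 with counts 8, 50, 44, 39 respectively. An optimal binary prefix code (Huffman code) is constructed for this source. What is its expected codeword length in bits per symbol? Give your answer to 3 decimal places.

1.979 bits/symbol

Probabilities are the counts divided by 141.
Repeatedly combine the two least-probable nodes; the expected code length is the sum of the merged weights.
merge 8/141 + 13/47 → 1/3
merge 44/141 + 1/3 → 91/141
merge 50/141 + 91/141 → 1
L = 1/3 + 91/141 + 1 = 93/47 ≈ 1.979 bits/symbol.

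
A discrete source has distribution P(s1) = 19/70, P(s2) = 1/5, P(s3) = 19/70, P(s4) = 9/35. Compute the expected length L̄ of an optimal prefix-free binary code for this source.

2 bits/symbol

Repeatedly combine the two least-probable nodes; the expected code length is the sum of the merged weights.
merge 1/5 + 9/35 → 16/35
merge 19/70 + 19/70 → 19/35
merge 16/35 + 19/35 → 1
L = 16/35 + 19/35 + 1 = 2 bits/symbol.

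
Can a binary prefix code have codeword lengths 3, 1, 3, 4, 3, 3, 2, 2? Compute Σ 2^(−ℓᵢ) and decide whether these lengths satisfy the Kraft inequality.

1.5625; no

With common denominator 2^4 = 16: Σ 2^(−ℓᵢ) = 2/16 + 8/16 + 2/16 + 1/16 + 2/16 + 2/16 + 4/16 + 4/16 = 25/16 = 1.5625.
Kraft's inequality requires Σ ≤ 1; here Σ = 1.5625 > 1, so no such prefix code exists.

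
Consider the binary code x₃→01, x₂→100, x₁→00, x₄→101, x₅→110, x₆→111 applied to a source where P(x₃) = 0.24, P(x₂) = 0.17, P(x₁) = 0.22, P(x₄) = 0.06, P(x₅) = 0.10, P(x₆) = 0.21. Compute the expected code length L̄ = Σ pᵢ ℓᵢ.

2.54 bits/symbol

L̄ = Σ pᵢ·ℓᵢ = 0.24·2 + 0.17·3 + 0.22·2 + 0.06·3 + 0.10·3 + 0.21·3 = 2.54 bits/symbol.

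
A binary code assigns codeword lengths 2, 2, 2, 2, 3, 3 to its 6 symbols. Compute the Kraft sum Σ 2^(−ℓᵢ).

With common denominator 2^3 = 8: Σ 2^(−ℓᵢ) = 2/8 + 2/8 + 2/8 + 2/8 + 1/8 + 1/8 = 10/8 = 1.25.

1.25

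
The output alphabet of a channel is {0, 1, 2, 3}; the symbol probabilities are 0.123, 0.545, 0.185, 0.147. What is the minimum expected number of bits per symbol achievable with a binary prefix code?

Repeatedly combine the two least-probable nodes; the expected code length is the sum of the merged weights.
merge 123/1000 + 147/1000 → 27/100
merge 37/200 + 27/100 → 91/200
merge 91/200 + 109/200 → 1
L = 27/100 + 91/200 + 1 = 69/40 = 1.725 bits/symbol.

1.725 bits/symbol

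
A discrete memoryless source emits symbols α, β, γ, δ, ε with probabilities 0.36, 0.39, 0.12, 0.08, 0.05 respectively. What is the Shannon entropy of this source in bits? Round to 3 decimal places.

H = −Σ pᵢ log₂ pᵢ.
−0.36·log₂(0.36) = 0.5306
−0.39·log₂(0.39) = 0.5298
−0.12·log₂(0.12) = 0.3671
−0.08·log₂(0.08) = 0.2915
−0.05·log₂(0.05) = 0.2161
Sum ≈ 1.9351 → 1.935 bits.

1.935 bits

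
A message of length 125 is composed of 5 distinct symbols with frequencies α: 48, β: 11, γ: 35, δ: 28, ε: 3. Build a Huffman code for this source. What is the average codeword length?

2.064 bits/symbol

Probabilities are the counts divided by 125.
Repeatedly combine the two least-probable nodes; the expected code length is the sum of the merged weights.
merge 3/125 + 11/125 → 14/125
merge 14/125 + 28/125 → 42/125
merge 7/25 + 42/125 → 77/125
merge 48/125 + 77/125 → 1
L = 14/125 + 42/125 + 77/125 + 1 = 258/125 = 2.064 bits/symbol.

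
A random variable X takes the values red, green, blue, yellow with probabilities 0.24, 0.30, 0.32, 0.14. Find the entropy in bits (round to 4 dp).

H = −Σ pᵢ log₂ pᵢ.
−0.24·log₂(0.24) = 0.4941
−0.30·log₂(0.30) = 0.5211
−0.32·log₂(0.32) = 0.5260
−0.14·log₂(0.14) = 0.3971
Sum ≈ 1.9384 → 1.9384 bits.

1.9384 bits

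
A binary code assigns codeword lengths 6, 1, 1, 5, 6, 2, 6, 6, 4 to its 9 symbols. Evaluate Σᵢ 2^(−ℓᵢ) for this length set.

1.40625

With common denominator 2^6 = 64: Σ 2^(−ℓᵢ) = 1/64 + 32/64 + 32/64 + 2/64 + 1/64 + 16/64 + 1/64 + 1/64 + 4/64 = 90/64 = 1.40625.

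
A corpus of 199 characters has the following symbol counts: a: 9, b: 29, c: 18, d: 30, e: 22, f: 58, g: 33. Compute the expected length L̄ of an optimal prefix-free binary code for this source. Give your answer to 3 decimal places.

Probabilities are the counts divided by 199.
Repeatedly combine the two least-probable nodes; the expected code length is the sum of the merged weights.
merge 9/199 + 18/199 → 27/199
merge 22/199 + 27/199 → 49/199
merge 29/199 + 30/199 → 59/199
merge 33/199 + 49/199 → 82/199
merge 58/199 + 59/199 → 117/199
merge 82/199 + 117/199 → 1
L = 27/199 + 49/199 + 59/199 + 82/199 + 117/199 + 1 = 533/199 ≈ 2.678 bits/symbol.

2.678 bits/symbol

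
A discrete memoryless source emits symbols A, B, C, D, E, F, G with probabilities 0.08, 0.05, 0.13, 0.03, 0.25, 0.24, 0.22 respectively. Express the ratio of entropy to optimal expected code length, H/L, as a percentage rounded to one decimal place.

Entropy H = −Σ p log₂ p ≈ 2.5167 bits.
Huffman merges: 3/100+1/20→2/25; 2/25+2/25→4/25; 13/100+4/25→29/100; 11/50+6/25→23/50; 1/4+29/100→27/50; 23/50+27/50→1. L = 253/100 ≈ 2.5300.
Efficiency = H/L = 2.5167/2.5300 = 99.5%.

99.5%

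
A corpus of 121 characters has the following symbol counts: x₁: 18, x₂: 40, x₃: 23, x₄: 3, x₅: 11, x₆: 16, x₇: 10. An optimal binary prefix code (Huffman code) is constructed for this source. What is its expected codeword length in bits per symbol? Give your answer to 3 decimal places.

2.587 bits/symbol

Probabilities are the counts divided by 121.
Repeatedly combine the two least-probable nodes; the expected code length is the sum of the merged weights.
merge 3/121 + 10/121 → 13/121
merge 1/11 + 13/121 → 24/121
merge 16/121 + 18/121 → 34/121
merge 23/121 + 24/121 → 47/121
merge 34/121 + 40/121 → 74/121
merge 47/121 + 74/121 → 1
L = 13/121 + 24/121 + 34/121 + 47/121 + 74/121 + 1 = 313/121 ≈ 2.587 bits/symbol.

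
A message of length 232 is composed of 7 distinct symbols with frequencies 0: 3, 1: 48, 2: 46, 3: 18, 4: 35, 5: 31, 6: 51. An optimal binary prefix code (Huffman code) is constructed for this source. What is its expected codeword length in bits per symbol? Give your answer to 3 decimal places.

2.664 bits/symbol

Probabilities are the counts divided by 232.
Repeatedly combine the two least-probable nodes; the expected code length is the sum of the merged weights.
merge 3/232 + 9/116 → 21/232
merge 21/232 + 31/232 → 13/58
merge 35/232 + 23/116 → 81/232
merge 6/29 + 51/232 → 99/232
merge 13/58 + 81/232 → 133/232
merge 99/232 + 133/232 → 1
L = 21/232 + 13/58 + 81/232 + 99/232 + 133/232 + 1 = 309/116 ≈ 2.664 bits/symbol.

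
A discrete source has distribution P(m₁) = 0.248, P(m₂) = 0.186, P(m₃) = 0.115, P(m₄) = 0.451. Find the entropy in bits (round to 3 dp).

H = −Σ pᵢ log₂ pᵢ.
−0.248·log₂(0.248) = 0.4989
−0.186·log₂(0.186) = 0.4514
−0.115·log₂(0.115) = 0.3588
−0.451·log₂(0.451) = 0.5181
Sum ≈ 1.8272 → 1.827 bits.

1.827 bits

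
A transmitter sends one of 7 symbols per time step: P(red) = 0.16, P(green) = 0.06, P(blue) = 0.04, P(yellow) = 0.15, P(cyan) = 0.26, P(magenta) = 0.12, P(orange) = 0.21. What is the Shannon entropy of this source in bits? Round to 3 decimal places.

2.608 bits

H = −Σ pᵢ log₂ pᵢ.
−0.16·log₂(0.16) = 0.4230
−0.06·log₂(0.06) = 0.2435
−0.04·log₂(0.04) = 0.1858
−0.15·log₂(0.15) = 0.4105
−0.26·log₂(0.26) = 0.5053
−0.12·log₂(0.12) = 0.3671
−0.21·log₂(0.21) = 0.4728
Sum ≈ 2.6080 → 2.608 bits.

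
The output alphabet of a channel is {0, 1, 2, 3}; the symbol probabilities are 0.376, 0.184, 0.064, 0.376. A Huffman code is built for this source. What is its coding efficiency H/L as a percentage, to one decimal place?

94.3%

Entropy H = −Σ p log₂ p ≈ 1.7644 bits.
Huffman merges: 8/125+23/125→31/125; 31/125+47/125→78/125; 47/125+78/125→1. L = 234/125 ≈ 1.8720.
Efficiency = H/L = 1.7644/1.8720 = 94.3%.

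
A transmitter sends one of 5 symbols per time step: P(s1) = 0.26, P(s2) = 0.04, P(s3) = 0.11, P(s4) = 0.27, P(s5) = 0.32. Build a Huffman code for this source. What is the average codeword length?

Repeatedly combine the two least-probable nodes; the expected code length is the sum of the merged weights.
merge 1/25 + 11/100 → 3/20
merge 3/20 + 13/50 → 41/100
merge 27/100 + 8/25 → 59/100
merge 41/100 + 59/100 → 1
L = 3/20 + 41/100 + 59/100 + 1 = 43/20 = 2.15 bits/symbol.

2.15 bits/symbol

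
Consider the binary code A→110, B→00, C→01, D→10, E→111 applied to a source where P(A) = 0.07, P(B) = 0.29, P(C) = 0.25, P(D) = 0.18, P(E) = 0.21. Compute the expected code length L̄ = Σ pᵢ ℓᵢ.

L̄ = Σ pᵢ·ℓᵢ = 0.07·3 + 0.29·2 + 0.25·2 + 0.18·2 + 0.21·3 = 2.28 bits/symbol.

2.28 bits/symbol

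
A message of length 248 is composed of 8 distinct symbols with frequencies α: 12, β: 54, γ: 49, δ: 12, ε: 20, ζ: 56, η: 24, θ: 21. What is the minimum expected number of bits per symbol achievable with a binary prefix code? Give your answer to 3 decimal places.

Probabilities are the counts divided by 248.
Repeatedly combine the two least-probable nodes; the expected code length is the sum of the merged weights.
merge 3/62 + 3/62 → 3/31
merge 5/62 + 21/248 → 41/248
merge 3/31 + 3/31 → 6/31
merge 41/248 + 6/31 → 89/248
merge 49/248 + 27/124 → 103/248
merge 7/31 + 89/248 → 145/248
merge 103/248 + 145/248 → 1
L = 3/31 + 41/248 + 6/31 + 89/248 + 103/248 + 145/248 + 1 = 349/124 ≈ 2.815 bits/symbol.

2.815 bits/symbol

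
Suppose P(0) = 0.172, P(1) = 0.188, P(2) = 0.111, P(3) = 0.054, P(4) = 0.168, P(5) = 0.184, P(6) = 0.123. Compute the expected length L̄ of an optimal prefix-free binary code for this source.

2.793 bits/symbol

Repeatedly combine the two least-probable nodes; the expected code length is the sum of the merged weights.
merge 27/500 + 111/1000 → 33/200
merge 123/1000 + 33/200 → 36/125
merge 21/125 + 43/250 → 17/50
merge 23/125 + 47/250 → 93/250
merge 36/125 + 17/50 → 157/250
merge 93/250 + 157/250 → 1
L = 33/200 + 36/125 + 17/50 + 93/250 + 157/250 + 1 = 2793/1000 = 2.793 bits/symbol.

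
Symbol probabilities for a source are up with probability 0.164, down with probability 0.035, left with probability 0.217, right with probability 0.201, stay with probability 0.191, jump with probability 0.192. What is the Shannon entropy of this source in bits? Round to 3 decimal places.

H = −Σ pᵢ log₂ pᵢ.
−0.164·log₂(0.164) = 0.4278
−0.035·log₂(0.035) = 0.1693
−0.217·log₂(0.217) = 0.4783
−0.201·log₂(0.201) = 0.4653
−0.191·log₂(0.191) = 0.4562
−0.192·log₂(0.192) = 0.4571
Sum ≈ 2.4539 → 2.454 bits.

2.454 bits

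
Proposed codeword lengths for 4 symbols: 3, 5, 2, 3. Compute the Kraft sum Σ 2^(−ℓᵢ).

With common denominator 2^5 = 32: Σ 2^(−ℓᵢ) = 4/32 + 1/32 + 8/32 + 4/32 = 17/32 = 0.53125.

0.53125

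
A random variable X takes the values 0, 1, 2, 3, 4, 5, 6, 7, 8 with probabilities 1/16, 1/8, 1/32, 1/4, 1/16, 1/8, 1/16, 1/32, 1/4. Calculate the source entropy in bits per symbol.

2.8125 bits

Each probability is a power of 1/2, so log₂(1/p) is an integer.
H = Σ p·log₂(1/p) = 1/16·4 + 1/8·3 + 1/32·5 + 1/4·2 + 1/16·4 + 1/8·3 + 1/16·4 + 1/32·5 + 1/4·2 = 2.8125 bits.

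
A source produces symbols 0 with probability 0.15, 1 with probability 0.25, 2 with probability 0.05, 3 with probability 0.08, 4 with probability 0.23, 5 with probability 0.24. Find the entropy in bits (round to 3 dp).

2.400 bits

H = −Σ pᵢ log₂ pᵢ.
−0.15·log₂(0.15) = 0.4105
−0.25·log₂(0.25) = 0.5000
−0.05·log₂(0.05) = 0.2161
−0.08·log₂(0.08) = 0.2915
−0.23·log₂(0.23) = 0.4877
−0.24·log₂(0.24) = 0.4941
Sum ≈ 2.4000 → 2.400 bits.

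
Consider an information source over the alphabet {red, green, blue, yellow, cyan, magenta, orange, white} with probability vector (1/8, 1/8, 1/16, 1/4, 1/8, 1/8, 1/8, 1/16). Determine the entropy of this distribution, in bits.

2.875 bits

Each probability is a power of 1/2, so log₂(1/p) is an integer.
H = Σ p·log₂(1/p) = 1/8·3 + 1/8·3 + 1/16·4 + 1/4·2 + 1/8·3 + 1/8·3 + 1/8·3 + 1/16·4 = 2.875 bits.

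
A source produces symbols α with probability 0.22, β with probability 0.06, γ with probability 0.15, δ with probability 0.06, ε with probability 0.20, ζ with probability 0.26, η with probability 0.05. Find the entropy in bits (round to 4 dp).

2.5640 bits

H = −Σ pᵢ log₂ pᵢ.
−0.22·log₂(0.22) = 0.4806
−0.06·log₂(0.06) = 0.2435
−0.15·log₂(0.15) = 0.4105
−0.06·log₂(0.06) = 0.2435
−0.20·log₂(0.20) = 0.4644
−0.26·log₂(0.26) = 0.5053
−0.05·log₂(0.05) = 0.2161
Sum ≈ 2.5640 → 2.5640 bits.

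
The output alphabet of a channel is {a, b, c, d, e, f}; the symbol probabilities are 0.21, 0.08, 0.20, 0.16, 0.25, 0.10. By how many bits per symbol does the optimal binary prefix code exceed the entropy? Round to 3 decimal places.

0.036 bits

Entropy H = −Σ p log₂ p ≈ 2.4839 bits.
Huffman merges: 2/25+1/10→9/50; 4/25+9/50→17/50; 1/5+21/100→41/100; 1/4+17/50→59/100; 41/100+59/100→1. L = 63/25 ≈ 2.5200.
L − H = 2.5200 − 2.4839 = 0.036 bits.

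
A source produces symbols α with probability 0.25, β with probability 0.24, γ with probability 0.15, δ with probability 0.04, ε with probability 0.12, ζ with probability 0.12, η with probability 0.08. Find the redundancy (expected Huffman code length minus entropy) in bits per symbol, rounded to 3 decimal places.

Entropy H = −Σ p log₂ p ≈ 2.6161 bits.
Huffman merges: 1/25+2/25→3/25; 3/25+3/25→6/25; 3/25+3/20→27/100; 6/25+6/25→12/25; 1/4+27/100→13/25; 12/25+13/25→1. L = 263/100 ≈ 2.6300.
L − H = 2.6300 − 2.6161 = 0.014 bits.

0.014 bits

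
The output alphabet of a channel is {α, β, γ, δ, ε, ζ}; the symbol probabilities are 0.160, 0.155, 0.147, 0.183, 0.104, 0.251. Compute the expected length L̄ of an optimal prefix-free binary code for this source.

Repeatedly combine the two least-probable nodes; the expected code length is the sum of the merged weights.
merge 13/125 + 147/1000 → 251/1000
merge 31/200 + 4/25 → 63/200
merge 183/1000 + 251/1000 → 217/500
merge 251/1000 + 63/200 → 283/500
merge 217/500 + 283/500 → 1
L = 251/1000 + 63/200 + 217/500 + 283/500 + 1 = 1283/500 = 2.566 bits/symbol.

2.566 bits/symbol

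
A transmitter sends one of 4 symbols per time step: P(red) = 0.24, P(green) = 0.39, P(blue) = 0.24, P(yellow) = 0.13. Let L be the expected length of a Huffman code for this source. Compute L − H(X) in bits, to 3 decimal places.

0.079 bits

Entropy H = −Σ p log₂ p ≈ 1.9007 bits.
Huffman merges: 13/100+6/25→37/100; 6/25+37/100→61/100; 39/100+61/100→1. L = 99/50 ≈ 1.9800.
L − H = 1.9800 − 1.9007 = 0.079 bits.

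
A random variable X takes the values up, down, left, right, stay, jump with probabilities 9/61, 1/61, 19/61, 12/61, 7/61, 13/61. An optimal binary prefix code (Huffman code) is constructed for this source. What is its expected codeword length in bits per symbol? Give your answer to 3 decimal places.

2.410 bits/symbol

Repeatedly combine the two least-probable nodes; the expected code length is the sum of the merged weights.
merge 1/61 + 7/61 → 8/61
merge 8/61 + 9/61 → 17/61
merge 12/61 + 13/61 → 25/61
merge 17/61 + 19/61 → 36/61
merge 25/61 + 36/61 → 1
L = 8/61 + 17/61 + 25/61 + 36/61 + 1 = 147/61 ≈ 2.410 bits/symbol.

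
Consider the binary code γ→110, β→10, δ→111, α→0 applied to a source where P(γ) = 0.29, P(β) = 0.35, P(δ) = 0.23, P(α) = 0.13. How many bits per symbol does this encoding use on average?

2.39 bits/symbol

L̄ = Σ pᵢ·ℓᵢ = 0.29·3 + 0.35·2 + 0.23·3 + 0.13·1 = 2.39 bits/symbol.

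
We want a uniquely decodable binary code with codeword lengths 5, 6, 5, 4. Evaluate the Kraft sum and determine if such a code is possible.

0.140625; yes

With common denominator 2^6 = 64: Σ 2^(−ℓᵢ) = 2/64 + 1/64 + 2/64 + 4/64 = 9/64 = 0.140625.
Kraft's inequality requires Σ ≤ 1; here Σ = 0.140625 ≤ 1, so such a prefix code exists.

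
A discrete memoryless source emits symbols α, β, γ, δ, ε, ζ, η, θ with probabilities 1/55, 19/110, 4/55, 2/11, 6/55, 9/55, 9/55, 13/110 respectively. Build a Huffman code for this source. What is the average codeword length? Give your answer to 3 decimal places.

2.909 bits/symbol

Repeatedly combine the two least-probable nodes; the expected code length is the sum of the merged weights.
merge 1/55 + 4/55 → 1/11
merge 1/11 + 6/55 → 1/5
merge 13/110 + 9/55 → 31/110
merge 9/55 + 19/110 → 37/110
merge 2/11 + 1/5 → 21/55
merge 31/110 + 37/110 → 34/55
merge 21/55 + 34/55 → 1
L = 1/11 + 1/5 + 31/110 + 37/110 + 21/55 + 34/55 + 1 = 32/11 ≈ 2.909 bits/symbol.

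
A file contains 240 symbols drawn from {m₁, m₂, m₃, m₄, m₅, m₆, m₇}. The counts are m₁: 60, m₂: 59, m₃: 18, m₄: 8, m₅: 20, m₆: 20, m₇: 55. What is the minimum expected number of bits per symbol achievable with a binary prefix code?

2.55 bits/symbol

Probabilities are the counts divided by 240.
Repeatedly combine the two least-probable nodes; the expected code length is the sum of the merged weights.
merge 1/30 + 3/40 → 13/120
merge 1/12 + 1/12 → 1/6
merge 13/120 + 1/6 → 11/40
merge 11/48 + 59/240 → 19/40
merge 1/4 + 11/40 → 21/40
merge 19/40 + 21/40 → 1
L = 13/120 + 1/6 + 11/40 + 19/40 + 21/40 + 1 = 51/20 = 2.55 bits/symbol.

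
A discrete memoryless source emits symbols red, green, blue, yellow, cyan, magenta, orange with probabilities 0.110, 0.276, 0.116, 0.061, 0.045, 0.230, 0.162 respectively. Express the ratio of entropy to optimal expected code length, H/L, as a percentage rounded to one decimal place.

Entropy H = −Σ p log₂ p ≈ 2.5839 bits.
Huffman merges: 9/200+61/1000→53/500; 53/500+11/100→27/125; 29/250+81/500→139/500; 27/125+23/100→223/500; 69/250+139/500→277/500; 223/500+277/500→1. L = 13/5 ≈ 2.6000.
Efficiency = H/L = 2.5839/2.6000 = 99.4%.

99.4%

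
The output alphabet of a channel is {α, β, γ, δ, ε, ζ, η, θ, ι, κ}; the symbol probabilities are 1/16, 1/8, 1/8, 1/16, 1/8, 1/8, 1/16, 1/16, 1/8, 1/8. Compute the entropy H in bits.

Each probability is a power of 1/2, so log₂(1/p) is an integer.
H = Σ p·log₂(1/p) = 1/16·4 + 1/8·3 + 1/8·3 + 1/16·4 + 1/8·3 + 1/8·3 + 1/16·4 + 1/16·4 + 1/8·3 + 1/8·3 = 3.25 bits.

3.25 bits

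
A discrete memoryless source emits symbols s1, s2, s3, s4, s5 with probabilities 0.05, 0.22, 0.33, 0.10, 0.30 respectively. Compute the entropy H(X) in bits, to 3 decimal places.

2.078 bits

H = −Σ pᵢ log₂ pᵢ.
−0.05·log₂(0.05) = 0.2161
−0.22·log₂(0.22) = 0.4806
−0.33·log₂(0.33) = 0.5278
−0.10·log₂(0.10) = 0.3322
−0.30·log₂(0.30) = 0.5211
Sum ≈ 2.0778 → 2.078 bits.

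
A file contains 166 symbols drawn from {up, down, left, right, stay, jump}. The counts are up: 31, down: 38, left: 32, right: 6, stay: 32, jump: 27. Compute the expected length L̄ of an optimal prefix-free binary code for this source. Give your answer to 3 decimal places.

2.578 bits/symbol

Probabilities are the counts divided by 166.
Repeatedly combine the two least-probable nodes; the expected code length is the sum of the merged weights.
merge 3/83 + 27/166 → 33/166
merge 31/166 + 16/83 → 63/166
merge 16/83 + 33/166 → 65/166
merge 19/83 + 63/166 → 101/166
merge 65/166 + 101/166 → 1
L = 33/166 + 63/166 + 65/166 + 101/166 + 1 = 214/83 ≈ 2.578 bits/symbol.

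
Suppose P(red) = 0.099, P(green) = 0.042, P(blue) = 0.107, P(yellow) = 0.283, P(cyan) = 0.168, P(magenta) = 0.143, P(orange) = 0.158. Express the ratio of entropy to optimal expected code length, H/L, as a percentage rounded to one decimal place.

98.0%

Entropy H = −Σ p log₂ p ≈ 2.6370 bits.
Huffman merges: 21/500+99/1000→141/1000; 107/1000+141/1000→31/125; 143/1000+79/500→301/1000; 21/125+31/125→52/125; 283/1000+301/1000→73/125; 52/125+73/125→1. L = 269/100 ≈ 2.6900.
Efficiency = H/L = 2.6370/2.6900 = 98.0%.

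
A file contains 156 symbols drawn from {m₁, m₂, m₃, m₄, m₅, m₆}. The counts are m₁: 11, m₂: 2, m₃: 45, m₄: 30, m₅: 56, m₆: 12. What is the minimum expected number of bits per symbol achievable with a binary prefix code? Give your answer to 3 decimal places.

Probabilities are the counts divided by 156.
Repeatedly combine the two least-probable nodes; the expected code length is the sum of the merged weights.
merge 1/78 + 11/156 → 1/12
merge 1/13 + 1/12 → 25/156
merge 25/156 + 5/26 → 55/156
merge 15/52 + 55/156 → 25/39
merge 14/39 + 25/39 → 1
L = 1/12 + 25/156 + 55/156 + 25/39 + 1 = 349/156 ≈ 2.237 bits/symbol.

2.237 bits/symbol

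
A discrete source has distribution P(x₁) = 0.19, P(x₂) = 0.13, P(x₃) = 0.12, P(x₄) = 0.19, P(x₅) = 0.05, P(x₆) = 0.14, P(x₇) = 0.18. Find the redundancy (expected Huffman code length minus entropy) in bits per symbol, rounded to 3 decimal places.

Entropy H = −Σ p log₂ p ≈ 2.7187 bits.
Huffman merges: 1/20+3/25→17/100; 13/100+7/50→27/100; 17/100+9/50→7/20; 19/100+19/100→19/50; 27/100+7/20→31/50; 19/50+31/50→1. L = 279/100 ≈ 2.7900.
L − H = 2.7900 − 2.7187 = 0.071 bits.

0.071 bits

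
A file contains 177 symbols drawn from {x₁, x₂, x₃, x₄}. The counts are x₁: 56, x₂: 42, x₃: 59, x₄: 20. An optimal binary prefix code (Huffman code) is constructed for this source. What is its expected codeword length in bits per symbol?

2 bits/symbol

Probabilities are the counts divided by 177.
Repeatedly combine the two least-probable nodes; the expected code length is the sum of the merged weights.
merge 20/177 + 14/59 → 62/177
merge 56/177 + 1/3 → 115/177
merge 62/177 + 115/177 → 1
L = 62/177 + 115/177 + 1 = 2 bits/symbol.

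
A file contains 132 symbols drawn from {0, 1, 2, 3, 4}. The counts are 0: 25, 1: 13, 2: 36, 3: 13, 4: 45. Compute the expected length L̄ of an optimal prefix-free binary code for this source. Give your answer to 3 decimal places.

2.197 bits/symbol

Probabilities are the counts divided by 132.
Repeatedly combine the two least-probable nodes; the expected code length is the sum of the merged weights.
merge 13/132 + 13/132 → 13/66
merge 25/132 + 13/66 → 17/44
merge 3/11 + 15/44 → 27/44
merge 17/44 + 27/44 → 1
L = 13/66 + 17/44 + 27/44 + 1 = 145/66 ≈ 2.197 bits/symbol.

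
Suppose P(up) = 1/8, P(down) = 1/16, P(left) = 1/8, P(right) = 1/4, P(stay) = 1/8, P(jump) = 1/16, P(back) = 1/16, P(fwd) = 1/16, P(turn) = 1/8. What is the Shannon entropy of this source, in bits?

3 bits

Each probability is a power of 1/2, so log₂(1/p) is an integer.
H = Σ p·log₂(1/p) = 1/8·3 + 1/16·4 + 1/8·3 + 1/4·2 + 1/8·3 + 1/16·4 + 1/16·4 + 1/16·4 + 1/8·3 = 3 bits.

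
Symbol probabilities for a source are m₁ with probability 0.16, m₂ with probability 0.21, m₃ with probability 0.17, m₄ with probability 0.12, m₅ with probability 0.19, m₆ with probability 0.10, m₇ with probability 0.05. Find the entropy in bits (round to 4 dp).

H = −Σ pᵢ log₂ pᵢ.
−0.16·log₂(0.16) = 0.4230
−0.21·log₂(0.21) = 0.4728
−0.17·log₂(0.17) = 0.4346
−0.12·log₂(0.12) = 0.3671
−0.19·log₂(0.19) = 0.4552
−0.10·log₂(0.10) = 0.3322
−0.05·log₂(0.05) = 0.2161
Sum ≈ 2.7010 → 2.7010 bits.

2.7010 bits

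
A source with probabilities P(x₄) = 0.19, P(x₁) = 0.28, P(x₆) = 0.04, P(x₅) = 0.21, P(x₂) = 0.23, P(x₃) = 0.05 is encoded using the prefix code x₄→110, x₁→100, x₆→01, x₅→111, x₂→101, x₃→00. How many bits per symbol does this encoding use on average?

2.91 bits/symbol

L̄ = Σ pᵢ·ℓᵢ = 0.19·3 + 0.28·3 + 0.04·2 + 0.21·3 + 0.23·3 + 0.05·2 = 2.91 bits/symbol.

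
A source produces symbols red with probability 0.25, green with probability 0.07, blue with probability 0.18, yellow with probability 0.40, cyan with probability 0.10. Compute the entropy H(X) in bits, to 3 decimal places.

2.075 bits

H = −Σ pᵢ log₂ pᵢ.
−0.25·log₂(0.25) = 0.5000
−0.07·log₂(0.07) = 0.2686
−0.18·log₂(0.18) = 0.4453
−0.40·log₂(0.40) = 0.5288
−0.10·log₂(0.10) = 0.3322
Sum ≈ 2.0748 → 2.075 bits.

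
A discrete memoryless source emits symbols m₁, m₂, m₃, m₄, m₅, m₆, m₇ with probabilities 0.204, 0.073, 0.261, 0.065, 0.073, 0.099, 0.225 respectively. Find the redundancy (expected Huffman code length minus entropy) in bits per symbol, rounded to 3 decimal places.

Entropy H = −Σ p log₂ p ≈ 2.5958 bits.
Huffman merges: 13/200+73/1000→69/500; 73/1000+99/1000→43/250; 69/500+43/250→31/100; 51/250+9/40→429/1000; 261/1000+31/100→571/1000; 429/1000+571/1000→1. L = 131/50 ≈ 2.6200.
L − H = 2.6200 − 2.5958 = 0.024 bits.

0.024 bits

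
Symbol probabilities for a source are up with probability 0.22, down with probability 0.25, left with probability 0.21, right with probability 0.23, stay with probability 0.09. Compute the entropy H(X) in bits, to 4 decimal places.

H = −Σ pᵢ log₂ pᵢ.
−0.22·log₂(0.22) = 0.4806
−0.25·log₂(0.25) = 0.5000
−0.21·log₂(0.21) = 0.4728
−0.23·log₂(0.23) = 0.4877
−0.09·log₂(0.09) = 0.3127
Sum ≈ 2.2537 → 2.2537 bits.

2.2537 bits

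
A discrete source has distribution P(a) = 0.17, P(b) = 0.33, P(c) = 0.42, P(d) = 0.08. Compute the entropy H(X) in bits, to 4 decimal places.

1.7796 bits

H = −Σ pᵢ log₂ pᵢ.
−0.17·log₂(0.17) = 0.4346
−0.33·log₂(0.33) = 0.5278
−0.42·log₂(0.42) = 0.5256
−0.08·log₂(0.08) = 0.2915
Sum ≈ 1.7796 → 1.7796 bits.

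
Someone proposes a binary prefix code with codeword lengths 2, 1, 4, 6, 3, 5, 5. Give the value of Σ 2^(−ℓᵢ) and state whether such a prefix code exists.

With common denominator 2^6 = 64: Σ 2^(−ℓᵢ) = 16/64 + 32/64 + 4/64 + 1/64 + 8/64 + 2/64 + 2/64 = 65/64 = 1.015625.
Kraft's inequality requires Σ ≤ 1; here Σ = 1.015625 > 1, so no such prefix code exists.

1.015625; no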